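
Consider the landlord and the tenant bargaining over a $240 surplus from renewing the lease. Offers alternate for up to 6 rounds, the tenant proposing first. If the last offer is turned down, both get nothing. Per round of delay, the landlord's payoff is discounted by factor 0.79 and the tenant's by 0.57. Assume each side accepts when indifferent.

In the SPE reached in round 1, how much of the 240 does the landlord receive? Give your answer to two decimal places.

156.69

Work backward from the last round.
Round 6 (the landlord proposes): the tenant will accept anything ≥ 0, so the landlord offers 0 and keeps 240.
Round 5 (the tenant proposes): the landlord can get 240 next round, worth 0.79 × 240 = 189.6 now; the tenant offers that and keeps 50.4.
Round 4 (the landlord proposes): the tenant can get 50.4 next round, worth 0.57 × 50.4 = 28.728 now, so the landlord offers 28.728, keeping 211.272.
Round 3 (the tenant proposes): the landlord can get 211.272 next round, worth 0.79 × 211.272 = 166.90488 now, so the tenant offers 166.90488, keeping 73.09512.
Round 2 (the landlord proposes): the tenant can get 73.09512 next round, worth 0.57 × 73.09512 = 41.6642184 now, so the landlord offers 41.6642184, keeping 198.3357816.
Round 1 (the tenant proposes): the landlord can get 198.3357816 next round, worth 0.79 × 198.3357816 = 156.685267464 now, so the tenant offers 156.685267464, keeping 83.314732536.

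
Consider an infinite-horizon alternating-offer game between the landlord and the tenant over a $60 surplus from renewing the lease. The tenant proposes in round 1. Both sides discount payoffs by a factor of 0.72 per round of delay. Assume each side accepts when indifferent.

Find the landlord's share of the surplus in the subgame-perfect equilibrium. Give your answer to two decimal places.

In a stationary SPE each proposer offers the other exactly their discounted continuation value.
If the tenant keeps x when proposing and the landlord keeps y when proposing, then x = 60 − 0.72y and y = 60 − 0.72x.
Solving: x = 60(1 − 0.72) / (1 − 0.72·0.72) = 16.8 / 0.4816 ≈ 34.8837.
The landlord gets 60 − 34.8837 ≈ 25.1163.

25.12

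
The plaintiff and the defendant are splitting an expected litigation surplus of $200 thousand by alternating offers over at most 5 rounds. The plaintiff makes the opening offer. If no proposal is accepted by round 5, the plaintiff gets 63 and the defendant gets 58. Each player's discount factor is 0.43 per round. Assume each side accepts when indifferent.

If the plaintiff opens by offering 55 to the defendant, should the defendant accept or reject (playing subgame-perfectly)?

Reject

Round 5 (the plaintiff proposes): the defendant gets 58 if talks fail, so the plaintiff offers 58 and keeps 142.
Round 4 (the defendant proposes): the plaintiff can get 142 next round, worth 0.43 × 142 = 61.06 now, so the defendant offers 61.06, keeping 138.94.
Round 3 (the plaintiff proposes): the defendant can get 138.94 next round, worth 0.43 × 138.94 = 59.7442 now; the plaintiff offers that and keeps 140.2558.
Round 2 (the defendant proposes): the plaintiff can get 140.2558 next round, worth 0.43 × 140.2558 = 60.309994 now; the defendant offers that and keeps 139.690006.
So by rejecting in round 1, the defendant gets 139.690006 next round, worth 0.43 × 139.690006 = 60.06670258 now.
Offer 55 < 60.06670258, so the defendant rejects.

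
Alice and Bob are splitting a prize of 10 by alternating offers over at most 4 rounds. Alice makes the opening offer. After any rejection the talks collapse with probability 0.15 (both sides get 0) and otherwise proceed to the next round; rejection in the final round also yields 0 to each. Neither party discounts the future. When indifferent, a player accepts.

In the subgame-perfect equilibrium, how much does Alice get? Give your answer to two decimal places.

Round 4 (Bob proposes): Alice will accept anything ≥ 0, so Bob offers 0 and keeps 10.
Round 3 (Alice proposes): rejecting gives Bob an expected 0.85 × 10 = 8.5; Alice offers that and keeps 1.5.
Round 2 (Bob proposes): rejecting gives Alice an expected 0.85 × 1.5 = 1.275, so Bob offers 1.275, keeping 8.725.
Round 1 (Alice proposes): rejecting gives Bob an expected 0.85 × 8.725 = 7.41625; Alice offers that and keeps 2.58375.

2.58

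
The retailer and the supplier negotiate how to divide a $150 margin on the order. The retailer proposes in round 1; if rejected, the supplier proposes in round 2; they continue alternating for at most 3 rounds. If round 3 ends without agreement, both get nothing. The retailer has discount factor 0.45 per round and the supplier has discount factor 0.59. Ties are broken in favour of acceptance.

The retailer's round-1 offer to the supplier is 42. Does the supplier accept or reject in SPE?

Reject

Round 3 (the retailer proposes): the supplier will accept anything ≥ 0, so the retailer offers 0 and keeps 150.
Round 2 (the supplier proposes): the retailer can get 150 next round, worth 0.45 × 150 = 67.5 now. The supplier offers 67.5 and keeps 150 − 67.5 = 82.5.
So by rejecting in round 1, the supplier gets 82.5 next round, worth 0.59 × 82.5 = 48.675 now.
Offer 42 < 48.675, so the supplier rejects.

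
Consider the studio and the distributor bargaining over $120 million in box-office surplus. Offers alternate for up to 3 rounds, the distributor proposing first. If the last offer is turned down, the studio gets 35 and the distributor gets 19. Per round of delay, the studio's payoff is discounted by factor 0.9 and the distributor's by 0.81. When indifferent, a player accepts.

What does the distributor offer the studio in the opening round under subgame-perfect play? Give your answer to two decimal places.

46.04

By backward induction:
Round 3 (the distributor proposes): the studio gets 35 if talks fail, so the distributor offers 35 and keeps 85.
Round 2 (the studio proposes): the distributor can get 85 next round, worth 0.81 × 85 = 68.85 now. The studio offers 68.85 and keeps 120 − 68.85 = 51.15.
Round 1 (the distributor proposes): the studio can get 51.15 next round, worth 0.9 × 51.15 = 46.035 now; the distributor offers that and keeps 73.965.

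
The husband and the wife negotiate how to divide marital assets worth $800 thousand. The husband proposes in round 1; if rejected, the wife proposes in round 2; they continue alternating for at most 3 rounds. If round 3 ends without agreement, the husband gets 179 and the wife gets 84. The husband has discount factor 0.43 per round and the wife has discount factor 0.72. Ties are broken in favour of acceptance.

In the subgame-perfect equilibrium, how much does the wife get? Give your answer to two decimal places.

Round 3 (the husband proposes): the wife gets 84 if talks fail, so the husband offers 84 and keeps 716.
Round 2 (the wife proposes): the husband can get 716 next round, worth 0.43 × 716 = 307.88 now. The wife offers 307.88 and keeps 800 − 307.88 = 492.12.
Round 1 (the husband proposes): the wife can get 492.12 next round, worth 0.72 × 492.12 = 354.3264 now; the husband offers that and keeps 445.6736.

354.33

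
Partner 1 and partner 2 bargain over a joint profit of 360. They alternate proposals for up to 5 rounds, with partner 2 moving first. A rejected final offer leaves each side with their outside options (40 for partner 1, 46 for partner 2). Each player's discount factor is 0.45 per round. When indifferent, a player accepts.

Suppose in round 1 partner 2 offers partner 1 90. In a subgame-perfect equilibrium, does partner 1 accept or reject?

Round 5 (partner 2 proposes): partner 1 gets 40 if talks fail, so partner 2 offers 40 and keeps 320.
Round 4 (partner 1 proposes): partner 2 can get 320 next round, worth 0.45 × 320 = 144 now, so partner 1 offers 144, keeping 216.
Round 3 (partner 2 proposes): partner 1 can get 216 next round, worth 0.45 × 216 = 97.2 now, so partner 2 offers 97.2, keeping 262.8.
Round 2 (partner 1 proposes): partner 2 can get 262.8 next round, worth 0.45 × 262.8 = 118.26 now; partner 1 offers that and keeps 241.74.
So by rejecting in round 1, partner 1 gets 241.74 next round, worth 0.45 × 241.74 = 108.783 now.
Offer 90 < 108.783, so partner 1 rejects.

Reject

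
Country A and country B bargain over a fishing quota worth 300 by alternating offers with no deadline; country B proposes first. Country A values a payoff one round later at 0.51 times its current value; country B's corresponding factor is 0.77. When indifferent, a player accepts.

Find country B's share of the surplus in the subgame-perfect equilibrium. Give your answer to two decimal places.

242.05

When country B proposes, country A accepts any offer worth at least 0.51 times what country A would get by proposing next round; and vice versa.
This gives x = 300 − 0.51y and y = 300 − 0.77x, where x and y are each side's share when it proposes.
Hence (1 − 0.51·0.77)x = 300(1 − 0.51), i.e. 0.6073·x = 147.
x ≈ 242.0550; country A's share is 300 − x ≈ 57.9450.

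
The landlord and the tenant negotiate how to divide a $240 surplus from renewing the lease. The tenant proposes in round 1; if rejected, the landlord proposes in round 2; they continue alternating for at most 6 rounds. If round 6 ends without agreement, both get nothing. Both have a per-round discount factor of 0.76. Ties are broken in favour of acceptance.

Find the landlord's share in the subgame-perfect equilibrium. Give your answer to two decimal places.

129.91

By backward induction:
Round 6 (the landlord proposes): rejection yields 0 for the tenant; the landlord offers 0 and keeps 240.
Round 5 (the tenant proposes): the landlord can get 240 next round, worth 0.76 × 240 = 182.4 now. The tenant offers 182.4 and keeps 240 − 182.4 = 57.6.
Round 4 (the landlord proposes): the tenant can get 57.6 next round, worth 0.76 × 57.6 = 43.776 now; the landlord offers that and keeps 196.224.
Round 3 (the tenant proposes): the landlord can get 196.224 next round, worth 0.76 × 196.224 = 149.13024 now; the tenant offers that and keeps 90.86976.
Round 2 (the landlord proposes): the tenant can get 90.86976 next round, worth 0.76 × 90.86976 = 69.0610176 now. The landlord offers 69.0610176 and keeps 240 − 69.0610176 = 170.9389824.
Round 1 (the tenant proposes): the landlord can get 170.9389824 next round, worth 0.76 × 170.9389824 = 129.913626624 now. The tenant offers 129.913626624 and keeps 240 − 129.913626624 = 110.086373376.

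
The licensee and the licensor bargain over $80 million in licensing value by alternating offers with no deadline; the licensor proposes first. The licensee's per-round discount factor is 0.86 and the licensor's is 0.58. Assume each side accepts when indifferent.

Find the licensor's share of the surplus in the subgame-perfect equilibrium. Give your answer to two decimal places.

22.35

When the licensor proposes, the licensee accepts any offer worth at least 0.86 times what the licensee would get by proposing next round; and vice versa.
This gives x = 80 − 0.86y and y = 80 − 0.58x, where x and y are each side's share when it proposes.
Hence (1 − 0.86·0.58)x = 80(1 − 0.86), i.e. 0.5012·x = 11.2.
x ≈ 22.3464; the licensee's share is 80 − x ≈ 57.6536.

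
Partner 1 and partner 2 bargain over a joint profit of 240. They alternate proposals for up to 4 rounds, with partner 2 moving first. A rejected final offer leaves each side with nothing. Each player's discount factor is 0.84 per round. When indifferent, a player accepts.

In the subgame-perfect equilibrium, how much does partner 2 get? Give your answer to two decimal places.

65.50

Round 4 (partner 1 proposes): rejection yields 0 for partner 2; partner 1 offers 0 and keeps 240.
Round 3 (partner 2 proposes): partner 1 can get 240 next round, worth 0.84 × 240 = 201.6 now; partner 2 offers that and keeps 38.4.
Round 2 (partner 1 proposes): partner 2 can get 38.4 next round, worth 0.84 × 38.4 = 32.256 now, so partner 1 offers 32.256, keeping 207.744.
Round 1 (partner 2 proposes): partner 1 can get 207.744 next round, worth 0.84 × 207.744 = 174.50496 now, so partner 2 offers 174.50496, keeping 65.49504.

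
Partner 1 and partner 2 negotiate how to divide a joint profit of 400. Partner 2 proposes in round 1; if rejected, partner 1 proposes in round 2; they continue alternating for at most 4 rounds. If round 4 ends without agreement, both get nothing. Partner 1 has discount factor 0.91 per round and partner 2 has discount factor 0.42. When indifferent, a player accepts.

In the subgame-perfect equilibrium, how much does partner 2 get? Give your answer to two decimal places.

Round 4 (partner 1 proposes): rejection yields 0 for partner 2; partner 1 offers 0 and keeps 400.
Round 3 (partner 2 proposes): partner 1 can get 400 next round, worth 0.91 × 400 = 364 now, so partner 2 offers 364, keeping 36.
Round 2 (partner 1 proposes): partner 2 can get 36 next round, worth 0.42 × 36 = 15.12 now; partner 1 offers that and keeps 384.88.
Round 1 (partner 2 proposes): partner 1 can get 384.88 next round, worth 0.91 × 384.88 = 350.2408 now; partner 2 offers that and keeps 49.7592.

49.76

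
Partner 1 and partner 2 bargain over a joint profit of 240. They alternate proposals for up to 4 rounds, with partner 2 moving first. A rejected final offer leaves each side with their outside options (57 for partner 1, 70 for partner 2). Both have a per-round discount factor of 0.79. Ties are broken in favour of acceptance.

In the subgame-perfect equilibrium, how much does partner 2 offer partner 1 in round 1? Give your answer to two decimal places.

123.63

Work backward from the last round.
Round 4 (partner 1 proposes): partner 2 gets 70 if talks fail, so partner 1 offers 70 and keeps 170.
Round 3 (partner 2 proposes): partner 1 can get 170 next round, worth 0.79 × 170 = 134.3 now. Partner 2 offers 134.3 and keeps 240 − 134.3 = 105.7.
Round 2 (partner 1 proposes): partner 2 can get 105.7 next round, worth 0.79 × 105.7 = 83.503 now. Partner 1 offers 83.503 and keeps 240 − 83.503 = 156.497.
Round 1 (partner 2 proposes): partner 1 can get 156.497 next round, worth 0.79 × 156.497 = 123.63263 now. Partner 2 offers 123.63263 and keeps 240 − 123.63263 = 116.36737.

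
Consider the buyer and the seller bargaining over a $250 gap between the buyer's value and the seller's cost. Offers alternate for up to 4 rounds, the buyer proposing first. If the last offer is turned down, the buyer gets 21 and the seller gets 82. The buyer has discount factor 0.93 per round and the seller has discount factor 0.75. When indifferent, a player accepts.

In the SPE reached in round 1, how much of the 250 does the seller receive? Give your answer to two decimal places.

132.92

Round 4 (the seller proposes): the buyer gets 21 if talks fail, so the seller offers 21 and keeps 229.
Round 3 (the buyer proposes): the seller can get 229 next round, worth 0.75 × 229 = 171.75 now. The buyer offers 171.75 and keeps 250 − 171.75 = 78.25.
Round 2 (the seller proposes): the buyer can get 78.25 next round, worth 0.93 × 78.25 = 72.7725 now, so the seller offers 72.7725, keeping 177.2275.
Round 1 (the buyer proposes): the seller can get 177.2275 next round, worth 0.75 × 177.2275 = 132.920625 now, so the buyer offers 132.920625, keeping 117.079375.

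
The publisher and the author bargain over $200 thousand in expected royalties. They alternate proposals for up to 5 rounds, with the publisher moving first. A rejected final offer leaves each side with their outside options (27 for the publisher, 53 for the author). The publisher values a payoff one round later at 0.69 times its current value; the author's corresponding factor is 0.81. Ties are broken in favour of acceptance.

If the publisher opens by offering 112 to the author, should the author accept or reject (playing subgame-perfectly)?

Accept

Work out the author's continuation value if the offer is rejected.
Round 5 (the publisher proposes): the author gets 53 if talks fail, so the publisher offers 53 and keeps 147.
Round 4 (the author proposes): the publisher can get 147 next round, worth 0.69 × 147 = 101.43 now; the author offers that and keeps 98.57.
Round 3 (the publisher proposes): the author can get 98.57 next round, worth 0.81 × 98.57 = 79.8417 now. The publisher offers 79.8417 and keeps 200 − 79.8417 = 120.1583.
Round 2 (the author proposes): the publisher can get 120.1583 next round, worth 0.69 × 120.1583 = 82.909227 now; the author offers that and keeps 117.090773.
So by rejecting in round 1, the author gets 117.090773 next round, worth 0.81 × 117.090773 = 94.84352613 now.
Offer 112 ≥ 94.84352613, so the author accepts.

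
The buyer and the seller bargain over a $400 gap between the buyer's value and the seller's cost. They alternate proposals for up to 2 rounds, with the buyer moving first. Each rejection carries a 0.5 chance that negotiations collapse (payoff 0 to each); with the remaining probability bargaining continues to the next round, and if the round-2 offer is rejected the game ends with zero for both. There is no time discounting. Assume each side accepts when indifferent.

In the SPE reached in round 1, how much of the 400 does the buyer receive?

Round 2 (the seller proposes): the buyer will accept anything ≥ 0, so the seller offers 0 and keeps 400.
Round 1 (the buyer proposes): rejecting gives the seller an expected 0.5 × 400 = 200. The buyer offers 200 and keeps 400 − 200 = 200.

200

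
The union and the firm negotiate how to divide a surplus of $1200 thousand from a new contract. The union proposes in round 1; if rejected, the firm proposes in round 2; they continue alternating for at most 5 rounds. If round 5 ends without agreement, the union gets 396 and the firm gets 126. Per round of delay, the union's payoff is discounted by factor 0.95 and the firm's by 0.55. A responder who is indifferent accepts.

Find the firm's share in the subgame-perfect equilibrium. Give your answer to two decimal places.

84.64

Round 5 (the union proposes): the firm gets 126 if talks fail, so the union offers 126 and keeps 1074.
Round 4 (the firm proposes): the union can get 1074 next round, worth 0.95 × 1074 = 1020.3 now; the firm offers that and keeps 179.7.
Round 3 (the union proposes): the firm can get 179.7 next round, worth 0.55 × 179.7 = 98.835 now; the union offers that and keeps 1101.165.
Round 2 (the firm proposes): the union can get 1101.165 next round, worth 0.95 × 1101.165 = 1046.10675 now, so the firm offers 1046.10675, keeping 153.89325.
Round 1 (the union proposes): the firm can get 153.89325 next round, worth 0.55 × 153.89325 = 84.6412875 now, so the union offers 84.6412875, keeping 1115.3587125.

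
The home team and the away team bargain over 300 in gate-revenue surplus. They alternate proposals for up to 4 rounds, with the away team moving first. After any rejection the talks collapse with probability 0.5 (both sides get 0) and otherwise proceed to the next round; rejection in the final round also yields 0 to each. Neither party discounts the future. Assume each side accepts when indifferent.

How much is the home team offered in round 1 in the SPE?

Round 4 (the home team proposes): the away team will accept anything ≥ 0, so the home team offers 0 and keeps 300.
Round 3 (the away team proposes): rejecting gives the home team an expected 0.5 × 300 = 150; the away team offers that and keeps 150.
Round 2 (the home team proposes): rejecting gives the away team an expected 0.5 × 150 = 75. The home team offers 75 and keeps 300 − 75 = 225.
Round 1 (the away team proposes): rejecting gives the home team an expected 0.5 × 225 = 112.5. The away team offers 112.5 and keeps 300 − 112.5 = 187.5.

112.5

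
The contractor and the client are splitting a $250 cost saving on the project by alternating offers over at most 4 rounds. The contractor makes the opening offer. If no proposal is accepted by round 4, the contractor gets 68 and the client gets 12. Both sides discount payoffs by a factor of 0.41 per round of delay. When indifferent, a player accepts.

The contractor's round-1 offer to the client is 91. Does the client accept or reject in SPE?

Round 4 (the client proposes): the contractor gets 68 if talks fail, so the client offers 68 and keeps 182.
Round 3 (the contractor proposes): the client can get 182 next round, worth 0.41 × 182 = 74.62 now. The contractor offers 74.62 and keeps 250 − 74.62 = 175.38.
Round 2 (the client proposes): the contractor can get 175.38 next round, worth 0.41 × 175.38 = 71.9058 now. The client offers 71.9058 and keeps 250 − 71.9058 = 178.0942.
So by rejecting in round 1, the client gets 178.0942 next round, worth 0.41 × 178.0942 = 73.018622 now.
Offer 91 ≥ 73.018622, so the client accepts.

Accept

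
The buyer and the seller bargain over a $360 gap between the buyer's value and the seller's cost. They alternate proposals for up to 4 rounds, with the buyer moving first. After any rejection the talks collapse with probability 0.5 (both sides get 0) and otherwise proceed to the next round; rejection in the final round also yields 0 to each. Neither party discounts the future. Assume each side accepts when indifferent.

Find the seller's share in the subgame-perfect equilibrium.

By backward induction:
Round 4 (the seller proposes): the buyer will accept anything ≥ 0, so the seller offers 0 and keeps 360.
Round 3 (the buyer proposes): rejecting gives the seller an expected 0.5 × 360 = 180; the buyer offers that and keeps 180.
Round 2 (the seller proposes): rejecting gives the buyer an expected 0.5 × 180 = 90. The seller offers 90 and keeps 360 − 90 = 270.
Round 1 (the buyer proposes): rejecting gives the seller an expected 0.5 × 270 = 135. The buyer offers 135 and keeps 360 − 135 = 225.

135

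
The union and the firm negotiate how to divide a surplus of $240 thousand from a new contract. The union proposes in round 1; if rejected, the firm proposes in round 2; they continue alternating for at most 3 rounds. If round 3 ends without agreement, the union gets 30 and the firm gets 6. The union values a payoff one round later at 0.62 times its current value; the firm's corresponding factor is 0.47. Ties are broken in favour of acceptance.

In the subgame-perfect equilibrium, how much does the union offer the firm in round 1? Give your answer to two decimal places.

44.61

Work backward from the last round.
Round 3 (the union proposes): the firm gets 6 if talks fail, so the union offers 6 and keeps 234.
Round 2 (the firm proposes): the union can get 234 next round, worth 0.62 × 234 = 145.08 now; the firm offers that and keeps 94.92.
Round 1 (the union proposes): the firm can get 94.92 next round, worth 0.47 × 94.92 = 44.6124 now. The union offers 44.6124 and keeps 240 − 44.6124 = 195.3876.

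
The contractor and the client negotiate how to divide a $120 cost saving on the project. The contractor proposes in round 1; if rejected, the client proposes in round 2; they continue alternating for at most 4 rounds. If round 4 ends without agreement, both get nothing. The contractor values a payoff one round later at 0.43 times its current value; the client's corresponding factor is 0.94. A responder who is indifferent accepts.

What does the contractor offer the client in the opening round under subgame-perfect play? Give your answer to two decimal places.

Round 4 (the client proposes): rejection yields 0 for the contractor; the client offers 0 and keeps 120.
Round 3 (the contractor proposes): the client can get 120 next round, worth 0.94 × 120 = 112.8 now. The contractor offers 112.8 and keeps 120 − 112.8 = 7.2.
Round 2 (the client proposes): the contractor can get 7.2 next round, worth 0.43 × 7.2 = 3.096 now. The client offers 3.096 and keeps 120 − 3.096 = 116.904.
Round 1 (the contractor proposes): the client can get 116.904 next round, worth 0.94 × 116.904 = 109.88976 now, so the contractor offers 109.88976, keeping 10.11024.

109.89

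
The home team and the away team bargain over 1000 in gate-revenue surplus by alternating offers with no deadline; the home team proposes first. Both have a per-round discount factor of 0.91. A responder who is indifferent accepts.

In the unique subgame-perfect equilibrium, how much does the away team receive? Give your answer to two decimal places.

In a stationary SPE each proposer offers the other exactly their discounted continuation value.
If the home team keeps x when proposing and the away team keeps y when proposing, then x = 1000 − 0.91y and y = 1000 − 0.91x.
Solving: x = 1000(1 − 0.91) / (1 − 0.91·0.91) = 90 / 0.1719 ≈ 523.5602.
The away team gets 1000 − 523.5602 ≈ 476.4398.

476.44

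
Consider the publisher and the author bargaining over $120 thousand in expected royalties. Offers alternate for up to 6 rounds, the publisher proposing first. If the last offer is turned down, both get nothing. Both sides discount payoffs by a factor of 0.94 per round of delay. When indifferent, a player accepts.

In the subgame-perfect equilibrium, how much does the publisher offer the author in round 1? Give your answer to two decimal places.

Round 6 (the author proposes): the publisher will accept anything ≥ 0, so the author offers 0 and keeps 120.
Round 5 (the publisher proposes): the author can get 120 next round, worth 0.94 × 120 = 112.8 now; the publisher offers that and keeps 7.2.
Round 4 (the author proposes): the publisher can get 7.2 next round, worth 0.94 × 7.2 = 6.768 now, so the author offers 6.768, keeping 113.232.
Round 3 (the publisher proposes): the author can get 113.232 next round, worth 0.94 × 113.232 = 106.43808 now; the publisher offers that and keeps 13.56192.
Round 2 (the author proposes): the publisher can get 13.56192 next round, worth 0.94 × 13.56192 = 12.7482048 now, so the author offers 12.7482048, keeping 107.2517952.
Round 1 (the publisher proposes): the author can get 107.2517952 next round, worth 0.94 × 107.2517952 = 100.816687488 now; the publisher offers that and keeps 19.183312512.

100.82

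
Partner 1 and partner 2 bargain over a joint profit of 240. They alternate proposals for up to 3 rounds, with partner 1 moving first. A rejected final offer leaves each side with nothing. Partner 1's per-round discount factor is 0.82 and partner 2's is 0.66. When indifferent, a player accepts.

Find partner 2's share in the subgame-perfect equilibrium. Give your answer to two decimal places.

Solve by backward induction from round 3.
Round 3 (partner 1 proposes): partner 2 will accept anything ≥ 0, so partner 1 offers 0 and keeps 240.
Round 2 (partner 2 proposes): partner 1 can get 240 next round, worth 0.82 × 240 = 196.8 now. Partner 2 offers 196.8 and keeps 240 − 196.8 = 43.2.
Round 1 (partner 1 proposes): partner 2 can get 43.2 next round, worth 0.66 × 43.2 = 28.512 now. Partner 1 offers 28.512 and keeps 240 − 28.512 = 211.488.

28.51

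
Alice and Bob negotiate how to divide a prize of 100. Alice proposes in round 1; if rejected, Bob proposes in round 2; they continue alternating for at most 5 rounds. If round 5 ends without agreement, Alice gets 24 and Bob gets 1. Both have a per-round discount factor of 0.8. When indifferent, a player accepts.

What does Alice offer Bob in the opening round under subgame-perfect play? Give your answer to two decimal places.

26.65

Round 5 (Alice proposes): Bob gets 1 if talks fail, so Alice offers 1 and keeps 99.
Round 4 (Bob proposes): Alice can get 99 next round, worth 0.8 × 99 = 79.2 now; Bob offers that and keeps 20.8.
Round 3 (Alice proposes): Bob can get 20.8 next round, worth 0.8 × 20.8 = 16.64 now. Alice offers 16.64 and keeps 100 − 16.64 = 83.36.
Round 2 (Bob proposes): Alice can get 83.36 next round, worth 0.8 × 83.36 = 66.688 now, so Bob offers 66.688, keeping 33.312.
Round 1 (Alice proposes): Bob can get 33.312 next round, worth 0.8 × 33.312 = 26.6496 now; Alice offers that and keeps 73.3504.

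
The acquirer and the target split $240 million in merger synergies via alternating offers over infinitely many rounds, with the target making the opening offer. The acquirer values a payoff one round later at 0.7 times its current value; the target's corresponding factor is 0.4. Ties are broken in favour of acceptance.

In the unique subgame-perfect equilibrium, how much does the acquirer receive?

Let x be the target's share when the target proposes and y be the acquirer's share when the acquirer proposes.
The acquirer accepts iff offered ≥ 0.7·y, so x = 240 − 0.7y. Symmetrically y = 240 − 0.4x.
Substituting: x = 240 − 0.7(240 − 0.4x), giving x(1 − 0.4·0.7) = 240(1 − 0.7).
So x = 240 × 0.3 / 0.72 = 100, and the acquirer receives 240 − x = 140.

140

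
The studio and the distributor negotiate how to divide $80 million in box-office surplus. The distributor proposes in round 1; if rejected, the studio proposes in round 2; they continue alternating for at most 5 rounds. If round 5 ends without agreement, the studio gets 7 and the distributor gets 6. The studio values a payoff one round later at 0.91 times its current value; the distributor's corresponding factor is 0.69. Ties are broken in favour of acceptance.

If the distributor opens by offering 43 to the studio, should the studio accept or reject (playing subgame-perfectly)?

Accept

Round 5 (the distributor proposes): the studio gets 7 if talks fail, so the distributor offers 7 and keeps 73.
Round 4 (the studio proposes): the distributor can get 73 next round, worth 0.69 × 73 = 50.37 now. The studio offers 50.37 and keeps 80 − 50.37 = 29.63.
Round 3 (the distributor proposes): the studio can get 29.63 next round, worth 0.91 × 29.63 = 26.9633 now; the distributor offers that and keeps 53.0367.
Round 2 (the studio proposes): the distributor can get 53.0367 next round, worth 0.69 × 53.0367 = 36.595323 now; the studio offers that and keeps 43.404677.
So by rejecting in round 1, the studio gets 43.404677 next round, worth 0.91 × 43.404677 = 39.49825607 now.
Offer 43 ≥ 39.49825607, so the studio accepts.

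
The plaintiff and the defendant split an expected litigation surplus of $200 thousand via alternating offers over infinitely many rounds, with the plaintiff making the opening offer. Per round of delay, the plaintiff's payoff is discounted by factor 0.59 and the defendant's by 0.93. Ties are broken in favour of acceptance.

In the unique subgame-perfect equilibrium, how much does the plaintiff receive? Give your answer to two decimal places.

31.02

Let x be the plaintiff's share when the plaintiff proposes and y be the defendant's share when the defendant proposes.
The defendant accepts iff offered ≥ 0.93·y, so x = 200 − 0.93y. Symmetrically y = 200 − 0.59x.
Substituting: x = 200 − 0.93(200 − 0.59x), giving x(1 − 0.59·0.93) = 200(1 − 0.93).
So x = 200 × 0.07 / 0.4513 ≈ 31.0215, and the defendant receives 200 − x ≈ 168.9785.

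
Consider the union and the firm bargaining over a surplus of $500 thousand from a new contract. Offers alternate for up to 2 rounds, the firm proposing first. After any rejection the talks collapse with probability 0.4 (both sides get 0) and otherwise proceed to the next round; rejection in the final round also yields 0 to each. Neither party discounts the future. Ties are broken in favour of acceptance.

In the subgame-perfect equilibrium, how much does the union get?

300

Round 2 (the union proposes): rejection yields 0 for the firm; the union offers 0 and keeps 500.
Round 1 (the firm proposes): rejecting gives the union an expected 0.6 × 500 = 300; the firm offers that and keeps 200.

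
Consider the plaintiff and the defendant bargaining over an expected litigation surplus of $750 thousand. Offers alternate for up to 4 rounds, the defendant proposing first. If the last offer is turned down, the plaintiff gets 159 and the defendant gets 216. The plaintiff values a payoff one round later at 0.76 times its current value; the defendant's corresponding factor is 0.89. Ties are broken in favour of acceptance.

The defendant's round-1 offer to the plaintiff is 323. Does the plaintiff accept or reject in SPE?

Reject

Round 4 (the plaintiff proposes): the defendant gets 216 if talks fail, so the plaintiff offers 216 and keeps 534.
Round 3 (the defendant proposes): the plaintiff can get 534 next round, worth 0.76 × 534 = 405.84 now. The defendant offers 405.84 and keeps 750 − 405.84 = 344.16.
Round 2 (the plaintiff proposes): the defendant can get 344.16 next round, worth 0.89 × 344.16 = 306.3024 now. The plaintiff offers 306.3024 and keeps 750 − 306.3024 = 443.6976.
So by rejecting in round 1, the plaintiff gets 443.6976 next round, worth 0.76 × 443.6976 = 337.210176 now.
Offer 323 < 337.210176, so the plaintiff rejects.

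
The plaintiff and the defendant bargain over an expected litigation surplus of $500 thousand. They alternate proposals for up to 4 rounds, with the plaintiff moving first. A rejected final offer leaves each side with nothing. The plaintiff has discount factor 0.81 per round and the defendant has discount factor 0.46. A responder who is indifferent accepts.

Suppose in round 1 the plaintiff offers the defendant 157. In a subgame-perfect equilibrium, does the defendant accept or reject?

Round 4 (the defendant proposes): rejection yields 0 for the plaintiff; the defendant offers 0 and keeps 500.
Round 3 (the plaintiff proposes): the defendant can get 500 next round, worth 0.46 × 500 = 230 now, so the plaintiff offers 230, keeping 270.
Round 2 (the defendant proposes): the plaintiff can get 270 next round, worth 0.81 × 270 = 218.7 now. The defendant offers 218.7 and keeps 500 − 218.7 = 281.3.
So by rejecting in round 1, the defendant gets 281.3 next round, worth 0.46 × 281.3 = 129.398 now.
Offer 157 ≥ 129.398, so the defendant accepts.

Accept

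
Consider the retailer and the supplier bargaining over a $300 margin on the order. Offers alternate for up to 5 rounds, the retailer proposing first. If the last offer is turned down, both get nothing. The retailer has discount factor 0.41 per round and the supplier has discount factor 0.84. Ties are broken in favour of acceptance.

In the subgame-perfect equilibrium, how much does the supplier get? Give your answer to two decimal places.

Round 5 (the retailer proposes): the supplier will accept anything ≥ 0, so the retailer offers 0 and keeps 300.
Round 4 (the supplier proposes): the retailer can get 300 next round, worth 0.41 × 300 = 123 now; the supplier offers that and keeps 177.
Round 3 (the retailer proposes): the supplier can get 177 next round, worth 0.84 × 177 = 148.68 now; the retailer offers that and keeps 151.32.
Round 2 (the supplier proposes): the retailer can get 151.32 next round, worth 0.41 × 151.32 = 62.0412 now. The supplier offers 62.0412 and keeps 300 − 62.0412 = 237.9588.
Round 1 (the retailer proposes): the supplier can get 237.9588 next round, worth 0.84 × 237.9588 = 199.885392 now. The retailer offers 199.885392 and keeps 300 − 199.885392 = 100.114608.

199.89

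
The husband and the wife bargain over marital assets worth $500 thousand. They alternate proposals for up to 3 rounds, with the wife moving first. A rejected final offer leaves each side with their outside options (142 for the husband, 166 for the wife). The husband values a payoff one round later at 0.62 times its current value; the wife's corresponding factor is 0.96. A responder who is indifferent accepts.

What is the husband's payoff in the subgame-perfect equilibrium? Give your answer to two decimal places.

Round 3 (the wife proposes): the husband gets 142 if talks fail, so the wife offers 142 and keeps 358.
Round 2 (the husband proposes): the wife can get 358 next round, worth 0.96 × 358 = 343.68 now. The husband offers 343.68 and keeps 500 − 343.68 = 156.32.
Round 1 (the wife proposes): the husband can get 156.32 next round, worth 0.62 × 156.32 = 96.9184 now. The wife offers 96.9184 and keeps 500 − 96.9184 = 403.0816.

96.92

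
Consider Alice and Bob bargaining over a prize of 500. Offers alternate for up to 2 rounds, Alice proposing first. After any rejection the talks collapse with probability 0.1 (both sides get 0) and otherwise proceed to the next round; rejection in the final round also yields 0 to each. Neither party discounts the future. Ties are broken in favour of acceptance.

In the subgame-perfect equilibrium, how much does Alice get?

50

Round 2 (Bob proposes): rejection yields 0 for Alice; Bob offers 0 and keeps 500.
Round 1 (Alice proposes): rejecting gives Bob an expected 0.9 × 500 = 450, so Alice offers 450, keeping 50.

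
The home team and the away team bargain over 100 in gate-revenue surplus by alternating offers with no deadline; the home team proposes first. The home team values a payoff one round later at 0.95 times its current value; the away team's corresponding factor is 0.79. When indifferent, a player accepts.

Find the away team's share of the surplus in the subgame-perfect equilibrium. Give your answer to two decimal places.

15.83

Let x be the home team's share when the home team proposes and y be the away team's share when the away team proposes.
The away team accepts iff offered ≥ 0.79·y, so x = 100 − 0.79y. Symmetrically y = 100 − 0.95x.
Substituting: x = 100 − 0.79(100 − 0.95x), giving x(1 − 0.95·0.79) = 100(1 − 0.79).
So x = 100 × 0.21 / 0.2495 ≈ 84.1683, and the away team receives 100 − x ≈ 15.8317.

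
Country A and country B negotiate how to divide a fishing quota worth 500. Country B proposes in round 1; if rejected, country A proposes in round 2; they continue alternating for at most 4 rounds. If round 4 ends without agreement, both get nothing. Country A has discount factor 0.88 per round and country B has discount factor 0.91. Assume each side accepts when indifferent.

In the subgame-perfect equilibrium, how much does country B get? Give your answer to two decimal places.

Round 4 (country A proposes): rejection yields 0 for country B; country A offers 0 and keeps 500.
Round 3 (country B proposes): country A can get 500 next round, worth 0.88 × 500 = 440 now, so country B offers 440, keeping 60.
Round 2 (country A proposes): country B can get 60 next round, worth 0.91 × 60 = 54.6 now, so country A offers 54.6, keeping 445.4.
Round 1 (country B proposes): country A can get 445.4 next round, worth 0.88 × 445.4 = 391.952 now, so country B offers 391.952, keeping 108.048.

108.05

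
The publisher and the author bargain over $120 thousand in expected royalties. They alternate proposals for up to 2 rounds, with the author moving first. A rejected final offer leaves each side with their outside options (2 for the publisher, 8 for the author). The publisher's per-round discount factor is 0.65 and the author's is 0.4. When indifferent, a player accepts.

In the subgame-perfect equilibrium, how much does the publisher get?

72.8

Round 2 (the publisher proposes): the author gets 8 if talks fail, so the publisher offers 8 and keeps 112.
Round 1 (the author proposes): the publisher can get 112 next round, worth 0.65 × 112 = 72.8 now, so the author offers 72.8, keeping 47.2.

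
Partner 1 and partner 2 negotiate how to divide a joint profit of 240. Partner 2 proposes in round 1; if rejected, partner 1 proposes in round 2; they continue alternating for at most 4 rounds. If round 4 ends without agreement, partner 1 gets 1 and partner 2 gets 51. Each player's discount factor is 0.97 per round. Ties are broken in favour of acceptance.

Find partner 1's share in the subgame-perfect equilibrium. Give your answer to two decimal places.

179.48

Round 4 (partner 1 proposes): partner 2 gets 51 if talks fail, so partner 1 offers 51 and keeps 189.
Round 3 (partner 2 proposes): partner 1 can get 189 next round, worth 0.97 × 189 = 183.33 now; partner 2 offers that and keeps 56.67.
Round 2 (partner 1 proposes): partner 2 can get 56.67 next round, worth 0.97 × 56.67 = 54.9699 now; partner 1 offers that and keeps 185.0301.
Round 1 (partner 2 proposes): partner 1 can get 185.0301 next round, worth 0.97 × 185.0301 = 179.479197 now, so partner 2 offers 179.479197, keeping 60.520803.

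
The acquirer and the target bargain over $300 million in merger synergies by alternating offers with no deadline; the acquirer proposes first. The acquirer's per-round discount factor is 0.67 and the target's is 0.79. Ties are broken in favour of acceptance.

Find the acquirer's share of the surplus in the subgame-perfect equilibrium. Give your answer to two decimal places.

133.84

Let x be the acquirer's share when the acquirer proposes and y be the target's share when the target proposes.
The target accepts iff offered ≥ 0.79·y, so x = 300 − 0.79y. Symmetrically y = 300 − 0.67x.
Substituting: x = 300 − 0.79(300 − 0.67x), giving x(1 − 0.67·0.79) = 300(1 − 0.79).
So x = 300 × 0.21 / 0.4707 ≈ 133.8432, and the target receives 300 − x ≈ 166.1568.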